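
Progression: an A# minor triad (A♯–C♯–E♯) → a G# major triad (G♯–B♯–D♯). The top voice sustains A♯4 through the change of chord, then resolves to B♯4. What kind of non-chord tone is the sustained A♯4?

A♯4 is a retardation.

The harmony at that moment is G♯ major triad (G♯, B♯, D♯); A♯4 is not a chord tone.
It is held over (the same pitch as the preceding A♯4) and left by step up to B♯4.
Held over from the previous chord and resolving up by step — a retardation.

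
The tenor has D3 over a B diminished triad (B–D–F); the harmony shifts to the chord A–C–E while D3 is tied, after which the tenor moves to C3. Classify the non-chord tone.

The harmony at that moment is A minor triad (A, C, E); D3 is not a chord tone.
It is held over (the same pitch as the preceding D3) and left by step down to C3.
Held over from the previous chord and resolving down by step — a suspension.

D3 is a suspension.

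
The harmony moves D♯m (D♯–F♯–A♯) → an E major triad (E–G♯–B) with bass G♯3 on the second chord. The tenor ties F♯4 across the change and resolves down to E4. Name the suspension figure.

At the second chord the bass is G♯3. The suspended F♯4 lies a seventh above the bass; after resolving down by step to E4, the interval above the bass becomes a sixth.
Suspension figures are named by those two intervals: 7–6.

7–6 suspension.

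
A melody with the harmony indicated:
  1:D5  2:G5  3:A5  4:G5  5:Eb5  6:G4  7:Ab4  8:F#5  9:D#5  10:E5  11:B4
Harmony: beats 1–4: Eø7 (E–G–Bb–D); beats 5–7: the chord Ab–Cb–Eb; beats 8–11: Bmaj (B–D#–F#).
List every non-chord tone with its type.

The harmony at that moment is E half-diminished seventh chord (E, G, Bb, D); A5 is not a chord tone.
It is approached by step up from G5 and left by step down to G5.
Step away and step back to the same note — a neighbor tone (upper neighbor).
The harmony at that moment is Ab minor triad (Ab, Cb, Eb); G4 is not a chord tone.
It is approached by leap down from Eb5 and left by step up to Ab4.
Leap in, step out — an appoggiatura.
The harmony at that moment is B major triad (B, D#, F#); E5 is not a chord tone.
It is approached by step up from D#5 and left by leap down to B4.
Step in, leap out — an escape tone.

A5 (beat 3) — neighbor tone; G4 (beat 6) — appoggiatura; E5 (beat 10) — escape tone.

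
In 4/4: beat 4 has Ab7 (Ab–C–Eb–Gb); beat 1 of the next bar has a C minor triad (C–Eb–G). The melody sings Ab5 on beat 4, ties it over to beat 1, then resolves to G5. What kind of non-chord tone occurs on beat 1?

The harmony at that moment is C minor triad (C, Eb, G); Ab5 is not a chord tone.
It is held over (the same pitch as the preceding Ab5) and left by step down to G5.
Held over from the previous chord and resolving down by step — a suspension.

Suspension.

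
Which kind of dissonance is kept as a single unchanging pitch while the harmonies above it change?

Approach: none. Departure: none — a single pitch is sustained while the chords change around it, passing through harmonies that do not contain it.
No melodic motion at all; the dissonance is created entirely by the moving harmonies against the stationary note — a pedal tone (pedal point).

Pedal tone.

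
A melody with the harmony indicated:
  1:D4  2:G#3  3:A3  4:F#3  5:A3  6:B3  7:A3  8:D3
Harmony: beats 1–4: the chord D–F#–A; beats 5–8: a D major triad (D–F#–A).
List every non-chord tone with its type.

G#3 (beat 2) — appoggiatura; B3 (beat 6) — neighbor tone.

The harmony at that moment is D major triad (D, F#, A); G#3 is not a chord tone.
It is approached by leap down from D4 and left by step up to A3.
Leap in, step out — an appoggiatura.
The harmony at that moment is D major triad (D, F#, A); B3 is not a chord tone.
It is approached by step up from A3 and left by step down to A3.
Step away and step back to the same note — a neighbor tone (upper neighbor).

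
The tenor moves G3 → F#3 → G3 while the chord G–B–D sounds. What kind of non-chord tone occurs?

F#3 is a neighbor tone.

The harmony at that moment is G major triad (G, B, D); F#3 is not a chord tone.
It is approached by step down from G3 and left by step up to G3.
Step away and step back to the same note — a neighbor tone (lower neighbor).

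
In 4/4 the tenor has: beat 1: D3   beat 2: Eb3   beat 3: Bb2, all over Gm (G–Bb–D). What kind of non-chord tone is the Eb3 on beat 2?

The harmony at that moment is G minor triad (G, Bb, D); Eb3 is not a chord tone.
It is approached by step up from D3 and left by leap down to Bb2.
Step in, leap out, on a weak beat — an escape tone.

Escape tone.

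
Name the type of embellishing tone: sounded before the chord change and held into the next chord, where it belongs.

Approach: ahead of the chord change (typically by step), so it is dissonant against the current harmony. Departure: none — the same pitch is restated or held and is a chord tone of the new harmony.
Dissonant first, consonant once the harmony catches up: the note simply arrives early — an anticipation. (The reverse timing, consonant first and dissonant after the change, would be a suspension or retardation.)

Anticipation.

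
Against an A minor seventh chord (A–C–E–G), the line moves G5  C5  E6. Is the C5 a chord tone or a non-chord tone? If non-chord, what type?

Chord tone (the third of A minor seventh chord).

A minor seventh chord contains A, C, E, G; C is the third, so it is a chord tone.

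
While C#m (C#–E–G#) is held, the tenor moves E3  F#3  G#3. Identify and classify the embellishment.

The harmony at that moment is C# minor triad (C#, E, G#); F#3 is not a chord tone.
It is approached by step up from E3 and left by step up to G#3.
Step in, step out in the same direction — a passing tone.

F#3 is a passing tone.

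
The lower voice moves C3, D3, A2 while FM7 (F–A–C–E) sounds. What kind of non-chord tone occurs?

D3 is an escape tone.

The harmony at that moment is F major seventh chord (F, A, C, E); D3 is not a chord tone.
It is approached by step up from C3 and left by leap down to A2.
Step in, leap out — an escape tone.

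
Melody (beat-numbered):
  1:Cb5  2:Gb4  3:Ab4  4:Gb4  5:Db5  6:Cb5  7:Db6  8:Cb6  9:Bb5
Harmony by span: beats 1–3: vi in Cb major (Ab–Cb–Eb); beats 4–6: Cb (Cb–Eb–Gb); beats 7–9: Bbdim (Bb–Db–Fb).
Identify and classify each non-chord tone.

The harmony at that moment is Ab minor triad (Ab, Cb, Eb); Gb4 is not a chord tone.
It is approached by leap down from Cb5 and left by step up to Ab4.
Leap in, step out — an appoggiatura.
The harmony at that moment is Cb major triad (Cb, Eb, Gb); Db5 is not a chord tone.
It is approached by leap up from Gb4 and left by step down to Cb5.
Leap in, step out — an appoggiatura.
The harmony at that moment is Bb diminished triad (Bb, Db, Fb); Cb6 is not a chord tone.
It is approached by step down from Db6 and left by step down to Bb5.
Step in, step out in the same direction — a passing tone.

Gb4 (beat 2) — appoggiatura; Db5 (beat 5) — appoggiatura; Cb6 (beat 8) — passing tone.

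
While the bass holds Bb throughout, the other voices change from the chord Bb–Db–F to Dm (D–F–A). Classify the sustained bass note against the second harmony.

Pedal tone (pedal point).

The harmony at that moment is D minor triad (D, F, A); Bb is not a chord tone.
It is held over (the same pitch as the preceding Bb) and then sustained as the same pitch into the next harmony.
Sustained through a change of harmony — a pedal tone.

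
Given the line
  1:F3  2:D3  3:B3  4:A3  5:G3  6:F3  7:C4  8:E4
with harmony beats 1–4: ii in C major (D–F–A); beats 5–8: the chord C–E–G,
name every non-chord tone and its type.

B3 (beat 3) — appoggiatura; F3 (beat 6) — escape tone.

The harmony at that moment is D minor triad (D, F, A); B3 is not a chord tone.
It is approached by leap up from D3 and left by step down to A3.
Leap in, step out — an appoggiatura.
The harmony at that moment is C major triad (C, E, G); F3 is not a chord tone.
It is approached by step down from G3 and left by leap up to C4.
Step in, leap out — an escape tone.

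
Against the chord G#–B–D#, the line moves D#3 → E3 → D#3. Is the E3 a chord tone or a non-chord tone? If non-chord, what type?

The harmony at that moment is G# minor triad (G#, B, D#); E3 is not a chord tone.
It is approached by step up from D#3 and left by step down to D#3.
Step away and step back to the same note — a neighbor tone (upper neighbor).

Non-chord tone — a neighbor tone.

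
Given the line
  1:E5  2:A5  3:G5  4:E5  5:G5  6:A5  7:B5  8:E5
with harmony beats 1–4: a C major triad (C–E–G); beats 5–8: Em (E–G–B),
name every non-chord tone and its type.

The harmony at that moment is C major triad (C, E, G); A5 is not a chord tone.
It is approached by leap up from E5 and left by step down to G5.
Leap in, step out — an appoggiatura.
The harmony at that moment is E minor triad (E, G, B); A5 is not a chord tone.
It is approached by step up from G5 and left by step up to B5.
Step in, step out in the same direction — a passing tone.

A5 (beat 2) — appoggiatura; A5 (beat 6) — passing tone.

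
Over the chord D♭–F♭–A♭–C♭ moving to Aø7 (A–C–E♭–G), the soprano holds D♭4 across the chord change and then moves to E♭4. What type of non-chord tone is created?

The harmony at that moment is A half-diminished seventh chord (A, C, E♭, G); D♭4 is not a chord tone.
It is held over (the same pitch as the preceding D♭4) and left by step up to E♭4.
Held over from the previous chord and resolving up by step — a retardation.

D♭4 is a retardation.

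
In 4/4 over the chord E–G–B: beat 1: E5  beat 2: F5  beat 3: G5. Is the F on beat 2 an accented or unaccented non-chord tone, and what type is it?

The harmony at that moment is E minor triad (E, G, B); F5 is not a chord tone.
It is approached by step up from E5 and left by step up to G5.
Step in, step out in the same direction — a passing tone.
It falls on a weak beat, so it is unaccented.

Unaccented passing tone.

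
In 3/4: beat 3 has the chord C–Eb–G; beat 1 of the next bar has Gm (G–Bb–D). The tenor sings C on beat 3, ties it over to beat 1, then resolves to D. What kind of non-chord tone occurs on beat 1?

Retardation.

The harmony at that moment is G minor triad (G, Bb, D); C is not a chord tone.
It is held over (the same pitch as the preceding C) and left by step up to D.
Held over from the previous chord and resolving up by step — a retardation.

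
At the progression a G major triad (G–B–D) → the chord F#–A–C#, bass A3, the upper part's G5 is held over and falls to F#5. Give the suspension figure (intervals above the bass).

7–6 suspension.

At the second chord the bass is A3. The suspended G5 lies a seventh above the bass; after resolving down by step to F#5, the interval above the bass becomes a sixth.
Suspension figures are named by those two intervals: 7–6.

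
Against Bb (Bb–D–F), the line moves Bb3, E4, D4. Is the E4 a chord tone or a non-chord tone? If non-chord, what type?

Non-chord tone — an appoggiatura.

The harmony at that moment is Bb major triad (Bb, D, F); E4 is not a chord tone.
It is approached by leap up from Bb3 and left by step down to D4.
Leap in, step out — an appoggiatura.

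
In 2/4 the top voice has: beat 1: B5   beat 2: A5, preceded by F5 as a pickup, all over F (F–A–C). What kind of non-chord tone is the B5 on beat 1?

Appoggiatura.

The harmony at that moment is F major triad (F, A, C); B5 is not a chord tone.
It is approached by leap up from F5 and left by step down to A5.
Leap in, step out, metrically accented — an appoggiatura.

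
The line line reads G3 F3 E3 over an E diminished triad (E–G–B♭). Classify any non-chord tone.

F3 is a passing tone.

The harmony at that moment is E diminished triad (E, G, B♭); F3 is not a chord tone.
It is approached by step down from G3 and left by step down to E3.
Step in, step out in the same direction — a passing tone.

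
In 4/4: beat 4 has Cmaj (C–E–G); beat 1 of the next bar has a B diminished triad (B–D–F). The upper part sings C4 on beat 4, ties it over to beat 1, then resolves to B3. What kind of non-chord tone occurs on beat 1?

The harmony at that moment is B diminished triad (B, D, F); C4 is not a chord tone.
It is held over (the same pitch as the preceding C4) and left by step down to B3.
Held over from the previous chord and resolving down by step — a suspension.

Suspension.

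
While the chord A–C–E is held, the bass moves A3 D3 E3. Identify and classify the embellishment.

D3 is an appoggiatura.

The harmony at that moment is A minor triad (A, C, E); D3 is not a chord tone.
It is approached by leap down from A3 and left by step up to E3.
Leap in, step out — an appoggiatura.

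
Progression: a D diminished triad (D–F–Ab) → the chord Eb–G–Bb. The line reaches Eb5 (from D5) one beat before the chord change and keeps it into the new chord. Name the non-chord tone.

Eb5 is an anticipation.

The harmony at that moment is D diminished triad (D, F, Ab); Eb5 is not a chord tone.
It is approached by step up from D5 and then sustained as the same pitch into the next harmony.
Arriving early and becoming a chord tone when the harmony changes — an anticipation.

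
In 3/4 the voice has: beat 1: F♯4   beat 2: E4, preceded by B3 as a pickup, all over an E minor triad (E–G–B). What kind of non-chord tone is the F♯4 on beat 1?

Appoggiatura.

The harmony at that moment is E minor triad (E, G, B); F♯4 is not a chord tone.
It is approached by leap up from B3 and left by step down to E4.
Leap in, step out, metrically accented — an appoggiatura.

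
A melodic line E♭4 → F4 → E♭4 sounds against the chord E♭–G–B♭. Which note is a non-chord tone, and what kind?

F4 is a neighbor tone.

The harmony at that moment is E♭ major triad (E♭, G, B♭); F4 is not a chord tone.
It is approached by step up from E♭4 and left by step down to E♭4.
Step away and step back to the same note — a neighbor tone (upper neighbor).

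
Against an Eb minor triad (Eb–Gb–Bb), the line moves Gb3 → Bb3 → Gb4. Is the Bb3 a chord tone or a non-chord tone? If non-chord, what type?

Eb minor triad contains Eb, Gb, Bb; Bb is the fifth, so it is a chord tone.

Chord tone (the fifth of Eb minor triad).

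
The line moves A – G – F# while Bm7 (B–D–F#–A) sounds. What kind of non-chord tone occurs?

The harmony at that moment is B minor seventh chord (B, D, F#, A); G is not a chord tone.
It is approached by step down from A and left by step down to F#.
Step in, step out in the same direction — a passing tone.

G is a passing tone.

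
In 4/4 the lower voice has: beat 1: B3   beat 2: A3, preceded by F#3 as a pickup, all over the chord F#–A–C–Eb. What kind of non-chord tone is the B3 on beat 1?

The harmony at that moment is F# diminished seventh chord (F#, A, C, Eb); B3 is not a chord tone.
It is approached by leap up from F#3 and left by step down to A3.
Leap in, step out, metrically accented — an appoggiatura.

Appoggiatura.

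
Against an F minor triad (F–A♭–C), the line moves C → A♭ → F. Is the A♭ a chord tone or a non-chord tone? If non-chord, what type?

F minor triad contains F, A♭, C; A♭ is the third, so it is a chord tone.

Chord tone (the third of F minor triad).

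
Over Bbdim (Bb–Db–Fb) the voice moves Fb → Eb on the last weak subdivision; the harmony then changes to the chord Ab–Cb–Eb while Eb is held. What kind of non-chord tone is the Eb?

Eb is an anticipation.

The harmony at that moment is Bb diminished triad (Bb, Db, Fb); Eb is not a chord tone.
It is approached by step down from Fb and then sustained as the same pitch into the next harmony.
Arriving early and becoming a chord tone when the harmony changes — an anticipation.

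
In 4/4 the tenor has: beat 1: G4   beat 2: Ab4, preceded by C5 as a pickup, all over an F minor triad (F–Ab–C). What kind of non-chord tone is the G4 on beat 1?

The harmony at that moment is F minor triad (F, Ab, C); G4 is not a chord tone.
It is approached by leap down from C5 and left by step up to Ab4.
Leap in, step out, metrically accented — an appoggiatura.

Appoggiatura.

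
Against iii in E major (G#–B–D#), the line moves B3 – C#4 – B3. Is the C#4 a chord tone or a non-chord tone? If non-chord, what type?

Non-chord tone — a neighbor tone.

The harmony at that moment is G# minor triad (G#, B, D#); C#4 is not a chord tone.
It is approached by step up from B3 and left by step down to B3.
Step away and step back to the same note — a neighbor tone (upper neighbor).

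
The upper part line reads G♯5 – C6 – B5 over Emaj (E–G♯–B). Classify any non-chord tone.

The harmony at that moment is E major triad (E, G♯, B); C6 is not a chord tone.
It is approached by leap up from G♯5 and left by step down to B5.
Leap in, step out — an appoggiatura.

C6 is an appoggiatura.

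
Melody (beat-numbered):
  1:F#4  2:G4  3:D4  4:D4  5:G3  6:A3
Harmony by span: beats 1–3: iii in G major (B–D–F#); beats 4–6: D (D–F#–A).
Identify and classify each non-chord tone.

The harmony at that moment is B minor triad (B, D, F#); G4 is not a chord tone.
It is approached by step up from F#4 and left by leap down to D4.
Step in, leap out — an escape tone.
The harmony at that moment is D major triad (D, F#, A); G3 is not a chord tone.
It is approached by leap down from D4 and left by step up to A3.
Leap in, step out — an appoggiatura.

G4 (beat 2) — escape tone; G3 (beat 5) — appoggiatura.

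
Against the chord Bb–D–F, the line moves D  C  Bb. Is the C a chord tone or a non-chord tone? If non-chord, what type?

Non-chord tone — a passing tone.

The harmony at that moment is Bb major triad (Bb, D, F); C is not a chord tone.
It is approached by step down from D and left by step down to Bb.
Step in, step out in the same direction — a passing tone.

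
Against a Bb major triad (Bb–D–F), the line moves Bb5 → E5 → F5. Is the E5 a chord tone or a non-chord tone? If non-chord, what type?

Non-chord tone — an appoggiatura.

The harmony at that moment is Bb major triad (Bb, D, F); E5 is not a chord tone.
It is approached by leap down from Bb5 and left by step up to F5.
Leap in, step out — an appoggiatura.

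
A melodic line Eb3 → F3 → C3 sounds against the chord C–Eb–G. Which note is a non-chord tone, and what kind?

F3 is an escape tone.

The harmony at that moment is C minor triad (C, Eb, G); F3 is not a chord tone.
It is approached by step up from Eb3 and left by leap down to C3.
Step in, leap out — an escape tone.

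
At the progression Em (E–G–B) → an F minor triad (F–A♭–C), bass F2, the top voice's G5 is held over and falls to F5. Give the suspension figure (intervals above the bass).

At the second chord the bass is F2. The suspended G5 lies a ninth above the bass; after resolving down by step to F5, the interval above the bass becomes an octave.
Suspension figures are named by those two intervals: 9–8.

9–8 suspension.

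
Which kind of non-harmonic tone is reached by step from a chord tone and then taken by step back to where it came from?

Approach: by step. Departure: by step in the opposite direction, back to the starting pitch.
Stepwise on both sides but reversing to return to the same chord tone — a neighbor tone. (Had it continued onward in the same direction it would be a passing tone instead.)

Neighbor tone.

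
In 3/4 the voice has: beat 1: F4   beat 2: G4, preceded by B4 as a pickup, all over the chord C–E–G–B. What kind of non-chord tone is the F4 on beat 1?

The harmony at that moment is C major seventh chord (C, E, G, B); F4 is not a chord tone.
It is approached by leap down from B4 and left by step up to G4.
Leap in, step out, metrically accented — an appoggiatura.

Appoggiatura.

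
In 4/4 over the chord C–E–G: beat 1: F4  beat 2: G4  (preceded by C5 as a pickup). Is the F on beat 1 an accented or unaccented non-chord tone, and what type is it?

Accented appoggiatura.

The harmony at that moment is C major triad (C, E, G); F4 is not a chord tone.
It is approached by leap down from C5 and left by step up to G4.
Leap in, step out — an appoggiatura.
It falls on the downbeat, so it is accented.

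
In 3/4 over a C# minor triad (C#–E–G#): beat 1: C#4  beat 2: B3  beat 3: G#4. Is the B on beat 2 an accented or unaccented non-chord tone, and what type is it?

Unaccented escape tone.

The harmony at that moment is C# minor triad (C#, E, G#); B3 is not a chord tone.
It is approached by step down from C#4 and left by leap up to G#4.
Step in, leap out — an escape tone.
It falls on a weak beat, so it is unaccented.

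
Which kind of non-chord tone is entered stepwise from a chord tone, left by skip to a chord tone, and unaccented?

Approach: by step. Departure: by leap. Metric position: weak.
Step in, leap out, from a weak position — an escape tone (échappée). (It is the mirror image of the appoggiatura, which leaps in and steps out on a strong beat.)

Escape tone.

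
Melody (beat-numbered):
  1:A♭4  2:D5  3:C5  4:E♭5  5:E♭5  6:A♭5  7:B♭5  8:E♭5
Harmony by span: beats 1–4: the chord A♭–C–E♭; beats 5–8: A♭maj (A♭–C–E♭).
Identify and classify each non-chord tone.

D5 (beat 2) — appoggiatura; B♭5 (beat 7) — escape tone.

The harmony at that moment is A♭ major triad (A♭, C, E♭); D5 is not a chord tone.
It is approached by leap up from A♭4 and left by step down to C5.
Leap in, step out — an appoggiatura.
The harmony at that moment is A♭ major triad (A♭, C, E♭); B♭5 is not a chord tone.
It is approached by step up from A♭5 and left by leap down to E♭5.
Step in, leap out — an escape tone.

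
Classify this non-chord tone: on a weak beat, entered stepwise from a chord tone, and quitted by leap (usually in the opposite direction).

Escape tone.

Approach: by step. Departure: by leap. Metric position: weak.
Step in, leap out, from a weak position — an escape tone (échappée). (It is the mirror image of the appoggiatura, which leaps in and steps out on a strong beat.)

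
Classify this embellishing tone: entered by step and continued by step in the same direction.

Passing tone.

Approach: by step. Departure: by step, continuing in the same direction.
Stepwise on both sides with no change of direction means the note fills in the space between two different chord tones — a passing tone. (Had it turned back to its starting note it would be a neighbor tone instead.)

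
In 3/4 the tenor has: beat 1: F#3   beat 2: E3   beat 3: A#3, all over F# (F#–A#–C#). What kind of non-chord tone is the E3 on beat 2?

Escape tone.

The harmony at that moment is F# major triad (F#, A#, C#); E3 is not a chord tone.
It is approached by step down from F#3 and left by leap up to A#3.
Step in, leap out, on a weak beat — an escape tone.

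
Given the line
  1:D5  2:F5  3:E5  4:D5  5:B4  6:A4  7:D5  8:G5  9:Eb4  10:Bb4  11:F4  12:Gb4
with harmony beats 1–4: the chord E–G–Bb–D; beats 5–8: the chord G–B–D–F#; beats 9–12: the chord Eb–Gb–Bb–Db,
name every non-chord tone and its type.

F5 (beat 2) — appoggiatura; A4 (beat 6) — escape tone; F4 (beat 11) — appoggiatura.

The harmony at that moment is E half-diminished seventh chord (E, G, Bb, D); F5 is not a chord tone.
It is approached by leap up from D5 and left by step down to E5.
Leap in, step out — an appoggiatura.
The harmony at that moment is G major seventh chord (G, B, D, F#); A4 is not a chord tone.
It is approached by step down from B4 and left by leap up to D5.
Step in, leap out — an escape tone.
The harmony at that moment is Eb minor seventh chord (Eb, Gb, Bb, Db); F4 is not a chord tone.
It is approached by leap down from Bb4 and left by step up to Gb4.
Leap in, step out — an appoggiatura.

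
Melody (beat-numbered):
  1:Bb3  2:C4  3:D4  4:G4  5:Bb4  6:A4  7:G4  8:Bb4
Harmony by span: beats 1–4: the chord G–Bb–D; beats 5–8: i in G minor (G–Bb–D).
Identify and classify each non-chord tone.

The harmony at that moment is G minor triad (G, Bb, D); C4 is not a chord tone.
It is approached by step up from Bb3 and left by step up to D4.
Step in, step out in the same direction — a passing tone.
The harmony at that moment is G minor triad (G, Bb, D); A4 is not a chord tone.
It is approached by step down from Bb4 and left by step down to G4.
Step in, step out in the same direction — a passing tone.

C4 (beat 2) — passing tone; A4 (beat 6) — passing tone.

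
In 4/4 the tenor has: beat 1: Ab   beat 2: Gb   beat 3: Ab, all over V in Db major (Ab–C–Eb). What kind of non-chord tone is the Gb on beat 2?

Lower neighbor tone.

The harmony at that moment is Ab major triad (Ab, C, Eb); Gb is not a chord tone.
It is approached by step down from Ab and left by step up to Ab.
Step away and step back to the same note — a neighbor tone (lower neighbor).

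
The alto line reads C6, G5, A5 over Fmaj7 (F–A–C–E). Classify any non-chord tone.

The harmony at that moment is F major seventh chord (F, A, C, E); G5 is not a chord tone.
It is approached by leap down from C6 and left by step up to A5.
Leap in, step out — an appoggiatura.

G5 is an appoggiatura.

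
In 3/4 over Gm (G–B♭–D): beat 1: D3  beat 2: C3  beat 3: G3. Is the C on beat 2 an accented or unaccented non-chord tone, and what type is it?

The harmony at that moment is G minor triad (G, B♭, D); C3 is not a chord tone.
It is approached by step down from D3 and left by leap up to G3.
Step in, leap out — an escape tone.
It falls on a weak beat, so it is unaccented.

Unaccented escape tone.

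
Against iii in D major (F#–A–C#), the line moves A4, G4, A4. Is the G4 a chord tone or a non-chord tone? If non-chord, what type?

The harmony at that moment is F# minor triad (F#, A, C#); G4 is not a chord tone.
It is approached by step down from A4 and left by step up to A4.
Step away and step back to the same note — a neighbor tone (lower neighbor).

Non-chord tone — a neighbor tone.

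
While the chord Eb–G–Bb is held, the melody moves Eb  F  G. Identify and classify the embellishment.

F is a passing tone.

The harmony at that moment is Eb major triad (Eb, G, Bb); F is not a chord tone.
It is approached by step up from Eb and left by step up to G.
Step in, step out in the same direction — a passing tone.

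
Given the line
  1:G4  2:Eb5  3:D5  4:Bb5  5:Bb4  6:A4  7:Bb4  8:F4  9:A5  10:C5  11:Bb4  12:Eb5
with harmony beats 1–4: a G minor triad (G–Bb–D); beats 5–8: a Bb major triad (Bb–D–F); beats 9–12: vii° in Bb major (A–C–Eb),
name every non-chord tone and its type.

The harmony at that moment is G minor triad (G, Bb, D); Eb5 is not a chord tone.
It is approached by leap up from G4 and left by step down to D5.
Leap in, step out — an appoggiatura.
The harmony at that moment is Bb major triad (Bb, D, F); A4 is not a chord tone.
It is approached by step down from Bb4 and left by step up to Bb4.
Step away and step back to the same note — a neighbor tone (lower neighbor).
The harmony at that moment is A diminished triad (A, C, Eb); Bb4 is not a chord tone.
It is approached by step down from C5 and left by leap up to Eb5.
Step in, leap out — an escape tone.

Eb5 (beat 2) — appoggiatura; A4 (beat 6) — neighbor tone; Bb4 (beat 11) — escape tone.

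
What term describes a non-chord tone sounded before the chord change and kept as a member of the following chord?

Approach: ahead of the chord change (typically by step), so it is dissonant against the current harmony. Departure: none — the same pitch is restated or held and is a chord tone of the new harmony.
Dissonant first, consonant once the harmony catches up: the note simply arrives early — an anticipation. (The reverse timing, consonant first and dissonant after the change, would be a suspension or retardation.)

Anticipation.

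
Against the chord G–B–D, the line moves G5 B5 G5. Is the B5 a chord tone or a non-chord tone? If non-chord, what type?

G major triad contains G, B, D; B is the third, so it is a chord tone.

Chord tone (the third of G major triad).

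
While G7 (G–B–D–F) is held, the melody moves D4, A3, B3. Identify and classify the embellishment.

The harmony at that moment is G dominant seventh chord (G, B, D, F); A3 is not a chord tone.
It is approached by leap down from D4 and left by step up to B3.
Leap in, step out — an appoggiatura.

A3 is an appoggiatura.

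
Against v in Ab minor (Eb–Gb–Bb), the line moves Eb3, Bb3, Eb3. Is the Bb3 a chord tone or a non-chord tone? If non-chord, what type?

Eb minor triad contains Eb, Gb, Bb; Bb is the fifth, so it is a chord tone.

Chord tone (the fifth of Eb minor triad).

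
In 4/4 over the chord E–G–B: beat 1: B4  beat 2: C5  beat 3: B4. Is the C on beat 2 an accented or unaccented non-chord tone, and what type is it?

The harmony at that moment is E minor triad (E, G, B); C5 is not a chord tone.
It is approached by step up from B4 and left by step down to B4.
Step away and step back to the same note — a neighbor tone (upper neighbor).
It falls on a weak beat, so it is unaccented.

Unaccented neighbor tone.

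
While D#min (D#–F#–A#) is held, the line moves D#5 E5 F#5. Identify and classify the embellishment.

The harmony at that moment is D# minor triad (D#, F#, A#); E5 is not a chord tone.
It is approached by step up from D#5 and left by step up to F#5.
Step in, step out in the same direction — a passing tone.

E5 is a passing tone.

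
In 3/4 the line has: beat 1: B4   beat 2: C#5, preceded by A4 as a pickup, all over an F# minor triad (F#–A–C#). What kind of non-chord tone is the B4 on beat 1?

The harmony at that moment is F# minor triad (F#, A, C#); B4 is not a chord tone.
It is approached by step up from A4 and left by step up to C#5.
Step in, step out in the same direction — a passing tone.

Passing tone.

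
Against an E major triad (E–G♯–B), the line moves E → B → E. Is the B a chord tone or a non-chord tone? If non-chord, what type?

E major triad contains E, G♯, B; B is the fifth, so it is a chord tone.

Chord tone (the fifth of E major triad).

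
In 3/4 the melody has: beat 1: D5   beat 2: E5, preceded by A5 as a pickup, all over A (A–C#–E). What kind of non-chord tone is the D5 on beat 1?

The harmony at that moment is A major triad (A, C#, E); D5 is not a chord tone.
It is approached by leap down from A5 and left by step up to E5.
Leap in, step out, metrically accented — an appoggiatura.

Appoggiatura.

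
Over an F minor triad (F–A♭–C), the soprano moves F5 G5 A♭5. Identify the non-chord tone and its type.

The harmony at that moment is F minor triad (F, A♭, C); G5 is not a chord tone.
It is approached by step up from F5 and left by step up to A♭5.
Step in, step out in the same direction — a passing tone.

G5 is a passing tone.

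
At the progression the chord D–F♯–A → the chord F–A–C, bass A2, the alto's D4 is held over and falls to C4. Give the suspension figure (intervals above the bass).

4–3 suspension.

At the second chord the bass is A2. The suspended D4 lies a fourth above the bass; after resolving down by step to C4, the interval above the bass becomes a third.
Suspension figures are named by those two intervals: 4–3.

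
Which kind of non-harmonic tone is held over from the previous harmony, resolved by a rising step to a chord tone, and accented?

Retardation.

Approach: by preparation — the pitch is first a chord tone, then held (tied or repeated) while the harmony changes under it. Departure: up by step. Metric position: strong.
A prepared dissonance that resolves upward by step — a retardation. (The same figure resolving downward would be a suspension.)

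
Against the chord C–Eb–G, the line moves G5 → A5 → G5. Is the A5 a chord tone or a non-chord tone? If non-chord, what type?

Non-chord tone — a neighbor tone.

The harmony at that moment is C minor triad (C, Eb, G); A5 is not a chord tone.
It is approached by step up from G5 and left by step down to G5.
Step away and step back to the same note — a neighbor tone (upper neighbor).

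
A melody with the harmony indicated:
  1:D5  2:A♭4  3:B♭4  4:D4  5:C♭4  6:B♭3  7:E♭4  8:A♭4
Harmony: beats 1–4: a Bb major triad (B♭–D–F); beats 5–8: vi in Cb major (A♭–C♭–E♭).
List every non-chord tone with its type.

A♭4 (beat 2) — appoggiatura; B♭3 (beat 6) — escape tone.

The harmony at that moment is B♭ major triad (B♭, D, F); A♭4 is not a chord tone.
It is approached by leap down from D5 and left by step up to B♭4.
Leap in, step out — an appoggiatura.
The harmony at that moment is A♭ minor triad (A♭, C♭, E♭); B♭3 is not a chord tone.
It is approached by step down from C♭4 and left by leap up to E♭4.
Step in, leap out — an escape tone.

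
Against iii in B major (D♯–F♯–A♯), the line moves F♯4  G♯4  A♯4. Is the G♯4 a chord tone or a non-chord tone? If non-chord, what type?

The harmony at that moment is D♯ minor triad (D♯, F♯, A♯); G♯4 is not a chord tone.
It is approached by step up from F♯4 and left by step up to A♯4.
Step in, step out in the same direction — a passing tone.

Non-chord tone — a passing tone.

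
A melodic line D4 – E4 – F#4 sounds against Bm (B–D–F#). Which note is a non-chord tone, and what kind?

The harmony at that moment is B minor triad (B, D, F#); E4 is not a chord tone.
It is approached by step up from D4 and left by step up to F#4.
Step in, step out in the same direction — a passing tone.

E4 is a passing tone.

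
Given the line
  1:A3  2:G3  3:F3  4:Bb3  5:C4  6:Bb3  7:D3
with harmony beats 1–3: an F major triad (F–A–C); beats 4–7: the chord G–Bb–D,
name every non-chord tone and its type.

The harmony at that moment is F major triad (F, A, C); G3 is not a chord tone.
It is approached by step down from A3 and left by step down to F3.
Step in, step out in the same direction — a passing tone.
The harmony at that moment is G minor triad (G, Bb, D); C4 is not a chord tone.
It is approached by step up from Bb3 and left by step down to Bb3.
Step away and step back to the same note — a neighbor tone (upper neighbor).

G3 (beat 2) — passing tone; C4 (beat 5) — neighbor tone.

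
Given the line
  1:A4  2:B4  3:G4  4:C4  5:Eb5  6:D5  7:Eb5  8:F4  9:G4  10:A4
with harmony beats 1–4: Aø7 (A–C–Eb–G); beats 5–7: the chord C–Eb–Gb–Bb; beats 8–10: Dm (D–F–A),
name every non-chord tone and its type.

The harmony at that moment is A half-diminished seventh chord (A, C, Eb, G); B4 is not a chord tone.
It is approached by step up from A4 and left by leap down to G4.
Step in, leap out — an escape tone.
The harmony at that moment is C half-diminished seventh chord (C, Eb, Gb, Bb); D5 is not a chord tone.
It is approached by step down from Eb5 and left by step up to Eb5.
Step away and step back to the same note — a neighbor tone (lower neighbor).
The harmony at that moment is D minor triad (D, F, A); G4 is not a chord tone.
It is approached by step up from F4 and left by step up to A4.
Step in, step out in the same direction — a passing tone.

B4 (beat 2) — escape tone; D5 (beat 6) — neighbor tone; G4 (beat 9) — passing tone.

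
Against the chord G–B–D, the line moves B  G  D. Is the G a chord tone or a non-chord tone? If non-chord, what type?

Chord tone (the root of G major triad).

G major triad contains G, B, D; G is the root, so it is a chord tone.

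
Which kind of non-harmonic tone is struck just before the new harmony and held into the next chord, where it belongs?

Approach: ahead of the chord change (typically by step), so it is dissonant against the current harmony. Departure: none — the same pitch is restated or held and is a chord tone of the new harmony.
Dissonant first, consonant once the harmony catches up: the note simply arrives early — an anticipation. (The reverse timing, consonant first and dissonant after the change, would be a suspension or retardation.)

Anticipation.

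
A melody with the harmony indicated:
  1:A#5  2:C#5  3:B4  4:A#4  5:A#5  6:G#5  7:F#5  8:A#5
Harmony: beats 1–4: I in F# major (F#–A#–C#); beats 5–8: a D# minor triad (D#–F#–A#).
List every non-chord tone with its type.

The harmony at that moment is F# major triad (F#, A#, C#); B4 is not a chord tone.
It is approached by step down from C#5 and left by step down to A#4.
Step in, step out in the same direction — a passing tone.
The harmony at that moment is D# minor triad (D#, F#, A#); G#5 is not a chord tone.
It is approached by step down from A#5 and left by step down to F#5.
Step in, step out in the same direction — a passing tone.

B4 (beat 3) — passing tone; G#5 (beat 6) — passing tone.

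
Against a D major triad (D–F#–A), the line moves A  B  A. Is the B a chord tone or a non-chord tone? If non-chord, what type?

Non-chord tone — a neighbor tone.

The harmony at that moment is D major triad (D, F#, A); B is not a chord tone.
It is approached by step up from A and left by step down to A.
Step away and step back to the same note — a neighbor tone (upper neighbor).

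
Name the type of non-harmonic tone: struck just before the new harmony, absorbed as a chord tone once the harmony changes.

Anticipation.

Approach: ahead of the chord change (typically by step), so it is dissonant against the current harmony. Departure: none — the same pitch is restated or held and is a chord tone of the new harmony.
Dissonant first, consonant once the harmony catches up: the note simply arrives early — an anticipation. (The reverse timing, consonant first and dissonant after the change, would be a suspension or retardation.)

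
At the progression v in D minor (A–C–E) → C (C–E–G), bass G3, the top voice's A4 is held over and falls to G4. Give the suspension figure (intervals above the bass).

At the second chord the bass is G3. The suspended A4 lies a ninth above the bass; after resolving down by step to G4, the interval above the bass becomes an octave.
Suspension figures are named by those two intervals: 9–8.

9–8 suspension.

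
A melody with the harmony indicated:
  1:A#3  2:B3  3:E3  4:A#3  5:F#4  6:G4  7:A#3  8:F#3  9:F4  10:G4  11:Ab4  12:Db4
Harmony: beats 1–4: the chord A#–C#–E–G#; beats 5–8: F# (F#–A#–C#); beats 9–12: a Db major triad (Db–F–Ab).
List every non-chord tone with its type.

The harmony at that moment is A# half-diminished seventh chord (A#, C#, E, G#); B3 is not a chord tone.
It is approached by step up from A#3 and left by leap down to E3.
Step in, leap out — an escape tone.
The harmony at that moment is F# major triad (F#, A#, C#); G4 is not a chord tone.
It is approached by step up from F#4 and left by leap down to A#3.
Step in, leap out — an escape tone.
The harmony at that moment is Db major triad (Db, F, Ab); G4 is not a chord tone.
It is approached by step up from F4 and left by step up to Ab4.
Step in, step out in the same direction — a passing tone.

B3 (beat 2) — escape tone; G4 (beat 6) — escape tone; G4 (beat 10) — passing tone.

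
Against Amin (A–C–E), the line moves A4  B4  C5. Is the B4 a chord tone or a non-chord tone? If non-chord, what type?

Non-chord tone — a passing tone.

The harmony at that moment is A minor triad (A, C, E); B4 is not a chord tone.
It is approached by step up from A4 and left by step up to C5.
Step in, step out in the same direction — a passing tone.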